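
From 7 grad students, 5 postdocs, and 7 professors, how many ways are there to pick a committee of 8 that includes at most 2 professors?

Split by how many professors are chosen (0 through 2).
Sum: C(7,0)·C(12,8) + C(7,1)·C(12,7) + C(7,2)·C(12,6) = 495 + 5544 + 19404 = 25443.

25443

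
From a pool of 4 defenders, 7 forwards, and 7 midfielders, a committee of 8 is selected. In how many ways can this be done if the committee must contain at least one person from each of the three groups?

40425

With no constraint there are C(18,8) = 43758 possible selections.
Subtract selections that omit an entire group: no defenders → C(14,8) = 3003; no forwards → C(11,8) = 165; no midfielders → C(11,8) = 165.
Add back selections omitting two groups (i.e. drawn from a single group): C(4,8) + C(7,8) + C(7,8) = 0.
By inclusion–exclusion: 43758 − 3333 + 0 = 40425.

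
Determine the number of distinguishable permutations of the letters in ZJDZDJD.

210

The 7 letters of ZJDZDJD have repeats: D appearing 3 times, J appearing twice, and Z appearing twice.
The number of distinct arrangements is 7!/(3!·2!·2!) = 5040/24 = 210.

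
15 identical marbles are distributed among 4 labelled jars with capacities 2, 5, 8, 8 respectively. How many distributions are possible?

99

Ignoring the caps, the number of non-negative solutions to x_1+…+x_4 = 15 is C(18,3) = 816.
Subtract solutions that violate a single cap (substitute x_i' = x_i − (cap_i+1)): x_1 ≥ 3 gives C(15,3) = 455; x_2 ≥ 6 gives C(12,3) = 220; x_3 ≥ 9 gives C(9,3) = 84; x_4 ≥ 9 gives C(9,3) = 84. Together 843.
Add back pairs where two caps are both exceeded: 84 + 20 + 20 + 1 + 1 + 0 = 126.
By inclusion–exclusion the count is 816 − 843 + 126 = 99.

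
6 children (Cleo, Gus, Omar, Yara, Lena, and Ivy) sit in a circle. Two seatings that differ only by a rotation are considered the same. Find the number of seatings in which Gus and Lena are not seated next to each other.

72

All circular seatings of 6 people number (5)! = 120.
Seatings with Gus beside Lena: treat them as a block with 2 internal orders, giving 2 × (4)! = 48.
Subtracting, 120 − 48 = 72.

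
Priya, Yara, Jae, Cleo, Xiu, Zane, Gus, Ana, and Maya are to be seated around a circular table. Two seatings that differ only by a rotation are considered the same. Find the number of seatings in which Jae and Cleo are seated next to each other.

Glue Jae and Cleo into a block (2 internal orders). Seating 8 units around a circle gives (7)! arrangements.
So 2 × (7)! = 2 × 5040 = 10080.

10080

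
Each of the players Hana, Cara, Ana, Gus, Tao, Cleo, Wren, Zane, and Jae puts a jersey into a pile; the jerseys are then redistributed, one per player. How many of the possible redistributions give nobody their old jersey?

133496

Let Aᵢ be the assignments in which player i gets their old jersey. We want the size of the complement of A₁∪…∪A_9.
By inclusion–exclusion this is Σ_{j=0}^{9} (−1)^j C(9,j)·(9−j)!.
Computing: 362880 − 362880 + 181440 − 60480 + 15120 − 3024 + 504 − 72 + 9 − 1 = 133496.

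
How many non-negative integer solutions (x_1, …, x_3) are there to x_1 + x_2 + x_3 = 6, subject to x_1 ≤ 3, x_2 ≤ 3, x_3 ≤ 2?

6

Without the upper bounds there are C(8,2) = 28 ways to split 6 among 3 variables.
Subtract solutions that violate a single cap (substitute x_i' = x_i − (cap_i+1)): x_1 ≥ 4 gives C(4,2) = 6; x_2 ≥ 4 gives C(4,2) = 6; x_3 ≥ 3 gives C(5,2) = 10. Together 22.
No two caps can be exceeded simultaneously, so the pair terms are all 0.
By inclusion–exclusion the count is 28 − 22 + 0 = 6.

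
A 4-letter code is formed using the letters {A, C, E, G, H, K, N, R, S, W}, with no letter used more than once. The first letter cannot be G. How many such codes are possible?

The first letter has 10−1 = 9 choices (anything except G).
The remaining 3 letters are filled from the other 9 symbols without repetition: 9 × 8 × 7 = 504.
Total: 9 × 504 = 4536.

4536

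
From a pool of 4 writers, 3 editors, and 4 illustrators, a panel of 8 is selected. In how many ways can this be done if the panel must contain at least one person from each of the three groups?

Unrestricted: C(11,8) = 165 ways to pick any 8 of the 11.
Selections missing a whole group: no writers → C(7,8) = 0; no editors → C(8,8) = 1; no illustrators → C(7,8) = 0.
Add back selections omitting two groups (i.e. drawn from a single group): C(4,8) + C(3,8) + C(4,8) = 0.
By inclusion–exclusion: 165 − 1 + 0 = 164.

164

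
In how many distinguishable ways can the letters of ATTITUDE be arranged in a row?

6720

The 8 letters of ATTITUDE have repeats: T appearing 3 times.
The number of distinct arrangements is 8!/(3!) = 40320/6 = 6720.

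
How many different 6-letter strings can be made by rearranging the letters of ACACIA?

ACACIA has 6 letters with A appearing 3 times and C appearing twice.
The number of distinct arrangements is 6!/(3!·2!) = 720/12 = 60.

60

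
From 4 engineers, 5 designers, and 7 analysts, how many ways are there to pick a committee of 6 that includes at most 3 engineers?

7942

Split by how many engineers are chosen (0 through 3).
Sum: C(4,0)·C(12,6) + C(4,1)·C(12,5) + C(4,2)·C(12,4) + C(4,3)·C(12,3) = 924 + 3168 + 2970 + 880 = 7942.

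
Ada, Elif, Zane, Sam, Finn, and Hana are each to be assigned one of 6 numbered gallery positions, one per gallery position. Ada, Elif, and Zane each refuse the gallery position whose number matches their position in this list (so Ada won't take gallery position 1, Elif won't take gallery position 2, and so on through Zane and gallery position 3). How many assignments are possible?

Let Aᵢ (for i ∈ {1, 2, 3}) be the placements that put person i in their forbidden gallery position. Any j of these fix j positions, leaving (6−j)! ways to fill the rest, and there are C(3,j) ways to pick which j.
By inclusion–exclusion, the number of valid placements is Σ_{j=0}^{3} (−1)^j C(3,j)·(6−j)!.
Computing: 720 − 360 + 72 − 6 = 426.

426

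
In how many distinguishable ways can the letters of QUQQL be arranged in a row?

20

QUQQL has 5 letters with Q appearing 3 times.
The number of distinct arrangements is 5!/(3!) = 120/6 = 20.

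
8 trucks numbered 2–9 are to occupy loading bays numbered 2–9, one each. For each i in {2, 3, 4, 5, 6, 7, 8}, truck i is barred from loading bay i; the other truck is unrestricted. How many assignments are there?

16687

Let Aᵢ (for 2 ≤ i ≤ 8) be the placements that put truck i in its forbidden loading bay. Any j of these fix j positions, leaving (8−j)! ways to fill the rest, and there are C(7,j) ways to pick which j.
By inclusion–exclusion, the number of valid placements is Σ_{j=0}^{7} (−1)^j C(7,j)·(8−j)!.
Computing: 40320 − 35280 + 15120 − 4200 + 840 − 126 + 14 − 1 = 16687.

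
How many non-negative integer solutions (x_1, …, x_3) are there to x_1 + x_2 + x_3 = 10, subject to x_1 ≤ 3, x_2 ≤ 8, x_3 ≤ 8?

32

Ignoring the caps, the number of non-negative solutions to x_1+…+x_3 = 10 is C(12,2) = 66.
Subtract solutions that violate a single cap (substitute x_i' = x_i − (cap_i+1)): x_1 ≥ 4 gives C(8,2) = 28; x_2 ≥ 9 gives C(3,2) = 3; x_3 ≥ 9 gives C(3,2) = 3. Together 34.
No two caps can be exceeded simultaneously, so the pair terms are all 0.
By inclusion–exclusion the count is 66 − 34 + 0 = 32.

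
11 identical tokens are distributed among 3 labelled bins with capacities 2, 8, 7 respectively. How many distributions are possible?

Without the upper bounds there are C(13,2) = 78 ways to split 11 among 3 bins.
Subtract solutions that violate a single cap (substitute x_i' = x_i − (cap_i+1)): x_1 ≥ 3 gives C(10,2) = 45; x_2 ≥ 9 gives C(4,2) = 6; x_3 ≥ 8 gives C(5,2) = 10. Together 61.
Add back pairs where two caps are both exceeded: 0 + 1 + 0 = 1.
By inclusion–exclusion the count is 78 − 61 + 1 = 18.

18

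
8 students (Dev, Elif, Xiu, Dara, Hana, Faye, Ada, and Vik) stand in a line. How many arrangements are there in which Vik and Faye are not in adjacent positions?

30240

Of the 8! = 40320 arrangements, those with Vik and Faye adjacent number 2 × 7! = 10080 (treat the pair as a block with 2 internal orders).
So 40320 − 10080 = 30240 arrangements keep them apart.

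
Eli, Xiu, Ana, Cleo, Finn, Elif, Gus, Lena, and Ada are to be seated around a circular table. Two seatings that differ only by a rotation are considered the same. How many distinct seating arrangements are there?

Seat Eli anywhere (absorbing the rotational symmetry), then permute the other 8: (8)! = 40320.

40320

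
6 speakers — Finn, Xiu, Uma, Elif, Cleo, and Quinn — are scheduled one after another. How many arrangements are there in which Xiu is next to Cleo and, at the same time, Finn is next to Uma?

96

Treat {Xiu,Cleo} as one block (2 orders) and {Finn,Uma} as another (2 orders).
That leaves 4 units to arrange: 2 × 2 × 4! = 4 × 24 = 96.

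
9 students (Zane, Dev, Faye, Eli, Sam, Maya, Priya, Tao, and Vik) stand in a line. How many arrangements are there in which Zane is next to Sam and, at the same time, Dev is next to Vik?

20160

Treat {Zane,Sam} as one block (2 orders) and {Dev,Vik} as another (2 orders).
That leaves 7 units to arrange: 2 × 2 × 7! = 4 × 5040 = 20160.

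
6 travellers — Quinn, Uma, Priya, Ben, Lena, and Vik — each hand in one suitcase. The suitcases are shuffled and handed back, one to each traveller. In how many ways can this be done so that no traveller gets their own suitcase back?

This is the derangement count D_6: permutations of 6 items with no fixed point.
By inclusion–exclusion this is Σ_{j=0}^{6} (−1)^j C(6,j)·(6−j)!.
Computing: 720 − 720 + 360 − 120 + 30 − 6 + 1 = 265.

265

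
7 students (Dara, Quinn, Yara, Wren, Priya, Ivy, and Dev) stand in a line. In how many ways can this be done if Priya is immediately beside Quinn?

Place the 5 others and the Priya-Quinn pair as 6 objects in a line; the pair has 2 internal arrangements.
So the count is 2·(6)! = 1440.

1440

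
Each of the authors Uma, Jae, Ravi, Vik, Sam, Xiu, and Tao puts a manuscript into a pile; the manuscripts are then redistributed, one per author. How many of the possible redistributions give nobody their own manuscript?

1854

Count assignments avoiding every fixed point. For any j of the 7 authors fixed to their own manuscript, the other 7−j can be arranged in (7−j)! ways.
By inclusion–exclusion this is Σ_{j=0}^{7} (−1)^j C(7,j)·(7−j)!.
Computing: 5040 − 5040 + 2520 − 840 + 210 − 42 + 7 − 1 = 1854.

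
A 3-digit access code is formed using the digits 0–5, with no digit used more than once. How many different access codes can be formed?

Choose and order 3 of the 6 symbols: the first digit has 6 options, the next 5, then 4.
6 × 5 × 4 = 120.

120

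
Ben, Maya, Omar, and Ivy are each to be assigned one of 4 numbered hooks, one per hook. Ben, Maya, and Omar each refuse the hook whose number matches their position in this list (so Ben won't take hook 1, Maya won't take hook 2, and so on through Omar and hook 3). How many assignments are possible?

Let Aᵢ (for i ∈ {1, 2, 3}) be the placements that put person i in their forbidden hook. Any j of these fix j positions, leaving (4−j)! ways to fill the rest, and there are C(3,j) ways to pick which j.
By inclusion–exclusion, the number of valid placements is Σ_{j=0}^{3} (−1)^j C(3,j)·(4−j)!.
Computing: 24 − 18 + 6 − 1 = 11.

11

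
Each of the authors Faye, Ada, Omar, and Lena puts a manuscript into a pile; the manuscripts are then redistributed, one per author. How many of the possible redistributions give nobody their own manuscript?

9

This is the derangement count D_4: permutations of 4 items with no fixed point.
By inclusion–exclusion this is Σ_{j=0}^{4} (−1)^j C(4,j)·(4−j)!.
Computing: 24 − 24 + 12 − 4 + 1 = 9.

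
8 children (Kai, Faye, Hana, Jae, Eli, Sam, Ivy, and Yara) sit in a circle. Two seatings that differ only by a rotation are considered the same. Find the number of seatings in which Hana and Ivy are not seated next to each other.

All circular seatings of 8 people number (7)! = 5040.
Those with Hana next to Ivy: fuse the pair into one unit and seat 7 units around a circle — 2·(6)! = 1440.
Subtracting, 5040 − 1440 = 3600.

3600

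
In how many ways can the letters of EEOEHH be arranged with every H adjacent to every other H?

Treat the 2 copies of H as a single block. The multiset to arrange is then {HH, E, E, E, O}, 5 items in all.
That gives (5)!/(3!) = 20 arrangements.

20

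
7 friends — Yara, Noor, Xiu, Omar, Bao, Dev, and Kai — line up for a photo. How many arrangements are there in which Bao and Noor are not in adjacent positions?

3600

Of the 7! = 5040 arrangements, those with Bao and Noor adjacent number 2 × 6! = 1440 (treat the pair as a block with 2 internal orders).
Complementary counting: 5040 − 1440 = 3600.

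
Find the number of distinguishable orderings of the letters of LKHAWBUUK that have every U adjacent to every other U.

20160

Treat the 2 copies of U as a single block. The multiset to arrange is then {UU, A, B, H, K, K, L, W}, 8 items in all.
That gives (8)!/(2!) = 20160 arrangements.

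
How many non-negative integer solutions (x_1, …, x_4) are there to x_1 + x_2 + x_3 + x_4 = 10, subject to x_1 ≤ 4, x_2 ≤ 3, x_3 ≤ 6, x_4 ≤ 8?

126

By stars and bars, unrestricted non-negative solutions to x_1+…+x_4 = 10 number C(10+3,3) = 286.
Subtract solutions that violate a single cap (substitute x_i' = x_i − (cap_i+1)): x_1 ≥ 5 gives C(8,3) = 56; x_2 ≥ 4 gives C(9,3) = 84; x_3 ≥ 7 gives C(6,3) = 20; x_4 ≥ 9 gives C(4,3) = 4. Together 164.
Add back pairs where two caps are both exceeded: 4 + 0 + 0 + 0 + 0 + 0 = 4.
By inclusion–exclusion the count is 286 − 164 + 4 = 126.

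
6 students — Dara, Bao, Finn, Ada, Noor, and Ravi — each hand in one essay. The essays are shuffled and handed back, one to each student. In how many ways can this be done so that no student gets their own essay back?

Count assignments avoiding every fixed point. For any j of the 6 students fixed to their own essay, the other 6−j can be arranged in (6−j)! ways.
By inclusion–exclusion this is Σ_{j=0}^{6} (−1)^j C(6,j)·(6−j)!.
Computing: 720 − 720 + 360 − 120 + 30 − 6 + 1 = 265.

265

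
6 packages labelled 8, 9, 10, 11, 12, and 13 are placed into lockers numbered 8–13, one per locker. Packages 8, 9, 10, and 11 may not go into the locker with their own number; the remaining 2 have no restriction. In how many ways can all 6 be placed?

362

Let Aᵢ (for 8 ≤ i ≤ 11) be the placements that put package i in its forbidden locker. Any j of these fix j positions, leaving (6−j)! ways to fill the rest, and there are C(4,j) ways to pick which j.
By inclusion–exclusion, the number of valid placements is Σ_{j=0}^{4} (−1)^j C(4,j)·(6−j)!.
Computing: 720 − 480 + 144 − 24 + 2 = 362.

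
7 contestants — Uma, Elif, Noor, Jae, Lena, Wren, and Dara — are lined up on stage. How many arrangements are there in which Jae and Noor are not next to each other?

3600

Of the 7! = 5040 arrangements, those with Jae and Noor adjacent number 2 × 6! = 1440 (treat the pair as a block with 2 internal orders).
Complementary counting: 5040 − 1440 = 3600.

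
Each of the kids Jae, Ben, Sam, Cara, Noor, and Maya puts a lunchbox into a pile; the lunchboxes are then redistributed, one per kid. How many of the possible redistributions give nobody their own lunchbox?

265

Count assignments avoiding every fixed point. For any j of the 6 kids fixed to their own lunchbox, the other 6−j can be arranged in (6−j)! ways.
By inclusion–exclusion this is Σ_{j=0}^{6} (−1)^j C(6,j)·(6−j)!.
Computing: 720 − 720 + 360 − 120 + 30 − 6 + 1 = 265.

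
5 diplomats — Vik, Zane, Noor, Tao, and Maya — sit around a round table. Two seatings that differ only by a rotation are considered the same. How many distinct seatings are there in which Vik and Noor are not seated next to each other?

12

Without the restriction there are (4)! = 24 seatings.
Those with Vik next to Noor: fuse the pair into one unit and seat 4 units around a circle — 2·(3)! = 12.
Subtracting, 24 − 12 = 12.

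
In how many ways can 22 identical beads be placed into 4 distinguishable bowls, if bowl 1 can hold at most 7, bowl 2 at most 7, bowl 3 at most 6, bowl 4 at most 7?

Ignoring the caps, the number of non-negative solutions to x_1+…+x_4 = 22 is C(25,3) = 2300.
Subtract solutions that violate a single cap (substitute x_i' = x_i − (cap_i+1)): x_1 ≥ 8 gives C(17,3) = 680; x_2 ≥ 8 gives C(17,3) = 680; x_3 ≥ 7 gives C(18,3) = 816; x_4 ≥ 8 gives C(17,3) = 680. Together 2856.
Add back pairs where two caps are both exceeded: 84 + 120 + 84 + 120 + 84 + 120 = 612.
By inclusion–exclusion the count is 2300 − 2856 + 612 = 56.

56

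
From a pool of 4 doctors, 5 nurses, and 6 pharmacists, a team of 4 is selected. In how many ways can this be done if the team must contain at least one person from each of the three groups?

Total 4-person selections from all 15: C(15,4) = 1365.
Selections missing a whole group: no doctors → C(11,4) = 330; no nurses → C(10,4) = 210; no pharmacists → C(9,4) = 126.
Add back selections omitting two groups (i.e. drawn from a single group): C(4,4) + C(5,4) + C(6,4) = 21.
By inclusion–exclusion: 1365 − 666 + 21 = 720.

720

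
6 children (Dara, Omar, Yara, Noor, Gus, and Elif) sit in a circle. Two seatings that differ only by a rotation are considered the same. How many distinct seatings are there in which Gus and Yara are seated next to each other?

Treat {Gus, Yara} as one unit (2 internal orders) and seat the resulting 5 units around the table: (4)! circular arrangements.
So 2 × (4)! = 2 × 24 = 48.

48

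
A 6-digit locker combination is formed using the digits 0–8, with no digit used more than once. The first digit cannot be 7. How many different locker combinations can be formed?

53760

The first digit has 9−1 = 8 choices (anything except 7).
The remaining 5 digits are filled from the other 8 symbols without repetition: 8 × 7 × 6 × 5 × 4 = 6720.
Total: 8 × 6720 = 53760.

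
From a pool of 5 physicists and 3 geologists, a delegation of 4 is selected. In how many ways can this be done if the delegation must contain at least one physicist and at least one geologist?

65

Unrestricted: C(8,4) = 70 ways to pick any 4 of the 8.
Selections missing a whole group: no physicists → C(3,4) = 0; no geologists → C(5,4) = 5.
Both groups omitted at once is impossible, so 70 − 5 = 65.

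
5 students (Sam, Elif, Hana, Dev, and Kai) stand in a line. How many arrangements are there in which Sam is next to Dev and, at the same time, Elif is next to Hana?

Treat {Sam,Dev} as one block (2 orders) and {Elif,Hana} as another (2 orders).
That leaves 3 units to arrange: 2 × 2 × 3! = 4 × 6 = 24.

24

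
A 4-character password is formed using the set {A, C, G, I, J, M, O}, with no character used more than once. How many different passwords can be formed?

840

This is a permutation of 4 out of 7: P(7,4) = 7!/3!.
That product is 7 × 6 × 5 × 4 = 840.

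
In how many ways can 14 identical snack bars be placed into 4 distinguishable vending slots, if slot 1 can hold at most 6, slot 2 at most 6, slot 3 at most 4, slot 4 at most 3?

By stars and bars, unrestricted non-negative solutions to x_1+…+x_4 = 14 number C(14+3,3) = 680.
Subtract solutions that violate a single cap (substitute x_i' = x_i − (cap_i+1)): x_1 ≥ 7 gives C(10,3) = 120; x_2 ≥ 7 gives C(10,3) = 120; x_3 ≥ 5 gives C(12,3) = 220; x_4 ≥ 4 gives C(13,3) = 286. Together 746.
Add back pairs where two caps are both exceeded: 1 + 10 + 20 + 10 + 20 + 56 = 117.
By inclusion–exclusion the count is 680 − 746 + 117 = 51.

51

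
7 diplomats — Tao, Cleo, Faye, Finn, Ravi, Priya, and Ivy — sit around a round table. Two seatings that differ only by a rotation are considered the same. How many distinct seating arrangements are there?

720

Seat Tao anywhere (absorbing the rotational symmetry), then permute the other 6: (6)! = 720.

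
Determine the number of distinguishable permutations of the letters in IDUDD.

20

Letter multiplicities in IDUDD: D×3, I×1, U×1.
Dividing 5! = 120 by 3! = 6 for the repeated letters gives 20.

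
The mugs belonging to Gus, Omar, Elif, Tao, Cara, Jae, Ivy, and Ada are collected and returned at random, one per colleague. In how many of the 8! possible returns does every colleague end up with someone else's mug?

14833

This is the derangement count D_8: permutations of 8 items with no fixed point.
By inclusion–exclusion this is Σ_{j=0}^{8} (−1)^j C(8,j)·(8−j)!.
Computing: 40320 − 40320 + 20160 − 6720 + 1680 − 336 + 56 − 8 + 1 = 14833.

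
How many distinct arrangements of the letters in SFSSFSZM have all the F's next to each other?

210

Treat the 2 copies of F as a single block. The multiset to arrange is then {FF, M, S, S, S, S, Z}, 7 items in all.
That gives (7)!/(4!) = 210 arrangements.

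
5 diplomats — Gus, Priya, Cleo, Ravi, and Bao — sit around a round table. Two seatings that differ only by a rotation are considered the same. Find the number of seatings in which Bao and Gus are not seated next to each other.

All circular seatings of 5 people number (4)! = 24.
Those with Bao next to Gus: fuse the pair into one unit and seat 4 units around a circle — 2·(3)! = 12.
Subtracting, 24 − 12 = 12.

12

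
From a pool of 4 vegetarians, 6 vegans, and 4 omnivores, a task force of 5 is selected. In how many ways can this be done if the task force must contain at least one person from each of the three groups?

1448

Total 5-person selections from all 14: C(14,5) = 2002.
Selections missing a whole group: no vegetarians → C(10,5) = 252; no vegans → C(8,5) = 56; no omnivores → C(10,5) = 252.
Add back selections omitting two groups (i.e. drawn from a single group): C(4,5) + C(6,5) + C(4,5) = 6.
By inclusion–exclusion: 2002 − 560 + 6 = 1448.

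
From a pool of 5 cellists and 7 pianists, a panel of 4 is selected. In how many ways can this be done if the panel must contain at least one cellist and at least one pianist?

455

Unrestricted: C(12,4) = 495 ways to pick any 4 of the 12.
Subtract selections that omit an entire group: no cellists → C(7,4) = 35; no pianists → C(5,4) = 5.
Both groups omitted at once is impossible, so 495 − 40 = 455.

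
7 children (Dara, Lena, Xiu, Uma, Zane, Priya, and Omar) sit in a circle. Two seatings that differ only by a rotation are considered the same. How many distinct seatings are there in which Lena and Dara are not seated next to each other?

All circular seatings of 7 people number (6)! = 720.
Those with Lena next to Dara: fuse the pair into one unit and seat 6 units around a circle — 2·(5)! = 240.
Subtracting, 720 − 240 = 480.

480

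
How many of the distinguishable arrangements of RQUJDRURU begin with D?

1120

Fix D in the first position and arrange the remaining 8 letters.
Those 8 letters have R appearing 3 times and U appearing 3 times, giving (8)!/(3!·3!) = 1120.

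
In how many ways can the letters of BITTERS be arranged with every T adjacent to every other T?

Treat the 2 copies of T as a single block. The multiset to arrange is then {TT, B, E, I, R, S}, 6 items in all.
All 6 items are distinct, so there are (6)! = 720 arrangements.

720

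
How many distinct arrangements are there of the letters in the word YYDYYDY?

21

YYDYYDY has 7 letters with D appearing twice and Y appearing 5 times.
The number of distinct arrangements is 7!/(5!·2!) = 5040/240 = 21.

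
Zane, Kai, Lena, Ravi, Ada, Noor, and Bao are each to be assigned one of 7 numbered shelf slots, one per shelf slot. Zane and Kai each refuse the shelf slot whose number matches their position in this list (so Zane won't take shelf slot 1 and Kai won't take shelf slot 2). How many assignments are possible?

3720

Let Aᵢ (for i ∈ {1, 2}) be the placements that put person i in their forbidden shelf slot. Any j of these fix j positions, leaving (7−j)! ways to fill the rest, and there are C(2,j) ways to pick which j.
By inclusion–exclusion, the number of valid placements is Σ_{j=0}^{2} (−1)^j C(2,j)·(7−j)!.
Computing: 5040 − 1440 + 120 = 3720.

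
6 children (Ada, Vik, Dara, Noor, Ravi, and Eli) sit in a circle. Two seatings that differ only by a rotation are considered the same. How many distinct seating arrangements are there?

120

Fix one person's seat to break rotational symmetry; the remaining 5 people can be arranged in (5)! = 120 ways.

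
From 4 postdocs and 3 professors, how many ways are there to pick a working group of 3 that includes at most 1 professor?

22

Split by how many professors are chosen (0 through 1).
Sum: C(3,0)·C(4,3) + C(3,1)·C(4,2) = 4 + 18 = 22.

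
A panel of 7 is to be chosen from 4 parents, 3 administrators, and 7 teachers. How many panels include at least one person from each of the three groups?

Total 7-person selections from all 14: C(14,7) = 3432.
Selections missing a whole group: no parents → C(10,7) = 120; no administrators → C(11,7) = 330; no teachers → C(7,7) = 1.
Add back selections omitting two groups (i.e. drawn from a single group): C(4,7) + C(3,7) + C(7,7) = 1.
By inclusion–exclusion: 3432 − 451 + 1 = 2982.

2982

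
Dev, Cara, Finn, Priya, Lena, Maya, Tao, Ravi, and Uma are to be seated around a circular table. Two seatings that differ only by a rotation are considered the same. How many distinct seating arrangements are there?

40320

Seat Dev anywhere (absorbing the rotational symmetry), then permute the other 8: (8)! = 40320.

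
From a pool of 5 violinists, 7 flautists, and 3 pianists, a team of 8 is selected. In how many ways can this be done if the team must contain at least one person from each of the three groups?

5894

Unrestricted: C(15,8) = 6435 ways to pick any 8 of the 15.
Selections missing a whole group: no violinists → C(10,8) = 45; no flautists → C(8,8) = 1; no pianists → C(12,8) = 495.
Add back selections omitting two groups (i.e. drawn from a single group): C(5,8) + C(7,8) + C(3,8) = 0.
By inclusion–exclusion: 6435 − 541 + 0 = 5894.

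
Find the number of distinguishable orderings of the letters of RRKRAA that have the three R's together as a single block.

12

Treat the 3 copies of R as a single block. The multiset to arrange is then {RRR, A, A, K}, 4 items in all.
That gives (4)!/(2!) = 12 arrangements.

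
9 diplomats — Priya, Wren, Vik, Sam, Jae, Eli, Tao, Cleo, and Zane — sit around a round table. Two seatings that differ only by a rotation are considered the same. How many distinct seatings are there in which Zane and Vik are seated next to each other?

10080

Glue Zane and Vik into a block (2 internal orders). Seating 8 units around a circle gives (7)! arrangements.
So 2 × (7)! = 2 × 5040 = 10080.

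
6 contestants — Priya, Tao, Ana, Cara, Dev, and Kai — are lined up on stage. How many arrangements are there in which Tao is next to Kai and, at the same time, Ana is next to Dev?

96

Treat {Tao,Kai} as one block (2 orders) and {Ana,Dev} as another (2 orders).
That leaves 4 units to arrange: 2 × 2 × 4! = 4 × 24 = 96.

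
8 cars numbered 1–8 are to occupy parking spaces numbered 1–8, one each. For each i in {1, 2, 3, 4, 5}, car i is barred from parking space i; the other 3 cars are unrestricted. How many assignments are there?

Let Aᵢ (for 1 ≤ i ≤ 5) be the placements that put car i in its forbidden parking space. Any j of these fix j positions, leaving (8−j)! ways to fill the rest, and there are C(5,j) ways to pick which j.
By inclusion–exclusion, the number of valid placements is Σ_{j=0}^{5} (−1)^j C(5,j)·(8−j)!.
Computing: 40320 − 25200 + 7200 − 1200 + 120 − 6 = 21234.

21234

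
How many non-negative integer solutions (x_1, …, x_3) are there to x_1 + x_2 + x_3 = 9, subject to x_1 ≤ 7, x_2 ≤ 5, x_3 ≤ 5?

Ignoring the caps, the number of non-negative solutions to x_1+…+x_3 = 9 is C(11,2) = 55.
Subtract solutions that violate a single cap (substitute x_i' = x_i − (cap_i+1)): x_1 ≥ 8 gives C(3,2) = 3; x_2 ≥ 6 gives C(5,2) = 10; x_3 ≥ 6 gives C(5,2) = 10. Together 23.
No two caps can be exceeded simultaneously, so the pair terms are all 0.
By inclusion–exclusion the count is 55 − 23 + 0 = 32.

32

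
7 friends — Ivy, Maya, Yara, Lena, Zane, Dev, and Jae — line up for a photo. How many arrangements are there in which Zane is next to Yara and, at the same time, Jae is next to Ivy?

Treat {Zane,Yara} as one block (2 orders) and {Jae,Ivy} as another (2 orders).
That leaves 5 units to arrange: 2 × 2 × 5! = 4 × 120 = 480.

480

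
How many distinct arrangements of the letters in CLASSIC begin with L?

With the first slot taken by L, it remains to arrange the other 6 letters (CASSIC).
Those 6 letters have C appearing twice and S appearing twice, giving (6)!/(2!·2!) = 180.

180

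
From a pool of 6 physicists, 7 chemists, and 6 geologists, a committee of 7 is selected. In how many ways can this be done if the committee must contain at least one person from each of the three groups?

46165

Total 7-person selections from all 19: C(19,7) = 50388.
Subtract selections that omit an entire group: no physicists → C(13,7) = 1716; no chemists → C(12,7) = 792; no geologists → C(13,7) = 1716.
Add back selections omitting two groups (i.e. drawn from a single group): C(6,7) + C(7,7) + C(6,7) = 1.
By inclusion–exclusion: 50388 − 4224 + 1 = 46165.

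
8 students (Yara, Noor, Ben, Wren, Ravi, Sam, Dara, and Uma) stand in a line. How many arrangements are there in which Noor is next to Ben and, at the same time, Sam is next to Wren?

Treat {Noor,Ben} as one block (2 orders) and {Sam,Wren} as another (2 orders).
That leaves 6 units to arrange: 2 × 2 × 6! = 4 × 720 = 2880.

2880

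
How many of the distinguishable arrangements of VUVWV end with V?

Fix V in the last position and arrange the remaining 4 letters.
Those 4 letters have V appearing twice, giving (4)!/(2!) = 12.

12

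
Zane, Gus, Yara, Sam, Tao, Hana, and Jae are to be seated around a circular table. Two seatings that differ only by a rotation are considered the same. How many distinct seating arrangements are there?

Around a circle, 7 distinct people have 7!/7 = (6)! = 720 rotationally distinct seatings.

720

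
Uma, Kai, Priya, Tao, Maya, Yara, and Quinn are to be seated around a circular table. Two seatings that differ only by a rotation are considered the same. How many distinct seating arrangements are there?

Seat Uma anywhere (absorbing the rotational symmetry), then permute the other 6: (6)! = 720.

720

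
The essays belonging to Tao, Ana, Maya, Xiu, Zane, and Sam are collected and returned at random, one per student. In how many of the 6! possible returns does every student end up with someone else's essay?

Count assignments avoiding every fixed point. For any j of the 6 students fixed to their own essay, the other 6−j can be arranged in (6−j)! ways.
By inclusion–exclusion this is Σ_{j=0}^{6} (−1)^j C(6,j)·(6−j)!.
Computing: 720 − 720 + 360 − 120 + 30 − 6 + 1 = 265.

265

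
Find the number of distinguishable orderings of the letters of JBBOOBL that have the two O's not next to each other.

There are 7!/(3!·2!) = 420 arrangements of JBBOOBL in total.
Arrangements with the O's together: treat OO as one letter, giving (6)!/(3!) = 120.
Hence 420 − 120 = 300.

300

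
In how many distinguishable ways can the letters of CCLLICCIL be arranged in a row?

1260

CCLLICCIL has 9 letters with C appearing 4 times, I appearing twice, and L appearing 3 times.
The number of distinct arrangements is 9!/(4!·3!·2!) = 362880/288 = 1260.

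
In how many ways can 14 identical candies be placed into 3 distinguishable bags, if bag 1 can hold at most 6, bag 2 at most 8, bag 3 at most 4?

15

Ignoring the caps, the number of non-negative solutions to x_1+…+x_3 = 14 is C(16,2) = 120.
Subtract solutions that violate a single cap (substitute x_i' = x_i − (cap_i+1)): x_1 ≥ 7 gives C(9,2) = 36; x_2 ≥ 9 gives C(7,2) = 21; x_3 ≥ 5 gives C(11,2) = 55. Together 112.
Add back pairs where two caps are both exceeded: 0 + 6 + 1 = 7.
By inclusion–exclusion the count is 120 − 112 + 7 = 15.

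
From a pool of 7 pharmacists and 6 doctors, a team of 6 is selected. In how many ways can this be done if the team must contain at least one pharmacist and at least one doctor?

1708

With no constraint there are C(13,6) = 1716 possible selections.
Subtract selections that omit an entire group: no pharmacists → C(6,6) = 1; no doctors → C(7,6) = 7.
Both groups omitted at once is impossible, so 1716 − 8 = 1708.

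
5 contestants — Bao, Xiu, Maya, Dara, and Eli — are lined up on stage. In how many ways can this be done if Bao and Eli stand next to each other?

Place the 3 others and the Bao-Eli pair as 4 objects in a line; the pair has 2 internal arrangements.
So the count is 2·(4)! = 48.

48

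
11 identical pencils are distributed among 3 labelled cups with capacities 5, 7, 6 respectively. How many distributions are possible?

Ignoring the caps, the number of non-negative solutions to x_1+…+x_3 = 11 is C(13,2) = 78.
Subtract solutions that violate a single cap (substitute x_i' = x_i − (cap_i+1)): x_1 ≥ 6 gives C(7,2) = 21; x_2 ≥ 8 gives C(5,2) = 10; x_3 ≥ 7 gives C(6,2) = 15. Together 46.
No two caps can be exceeded simultaneously, so the pair terms are all 0.
By inclusion–exclusion the count is 78 − 46 + 0 = 32.

32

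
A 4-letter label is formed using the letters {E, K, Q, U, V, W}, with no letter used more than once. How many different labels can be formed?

This is a permutation of 4 out of 6: P(6,4) = 6!/2!.
That product is 6 × 5 × 4 × 3 = 360.

360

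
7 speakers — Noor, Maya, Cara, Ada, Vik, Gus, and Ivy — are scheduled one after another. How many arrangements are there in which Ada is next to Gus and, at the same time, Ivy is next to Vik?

480

Treat {Ada,Gus} as one block (2 orders) and {Ivy,Vik} as another (2 orders).
That leaves 5 units to arrange: 2 × 2 × 5! = 4 × 120 = 480.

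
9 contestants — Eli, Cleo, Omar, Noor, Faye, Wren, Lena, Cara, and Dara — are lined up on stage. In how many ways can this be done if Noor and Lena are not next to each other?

There are 9! = 362880 arrangements in all. If Noor and Lena are adjacent, merging them into one block gives 2·(8)! = 80640 arrangements.
So 362880 − 80640 = 282240 arrangements keep them apart.

282240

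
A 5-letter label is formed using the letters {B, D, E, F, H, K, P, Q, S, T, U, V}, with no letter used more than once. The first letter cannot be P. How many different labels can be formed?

87120

The first letter has 12−1 = 11 choices (anything except P).
The remaining 4 letters are filled from the other 11 symbols without repetition: 11 × 10 × 9 × 8 = 7920.
Total: 11 × 7920 = 87120.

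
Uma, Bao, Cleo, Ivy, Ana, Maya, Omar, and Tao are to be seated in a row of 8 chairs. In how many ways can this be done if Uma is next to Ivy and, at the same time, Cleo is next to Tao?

2880

Treat {Uma,Ivy} as one block (2 orders) and {Cleo,Tao} as another (2 orders).
That leaves 6 units to arrange: 2 × 2 × 6! = 4 × 720 = 2880.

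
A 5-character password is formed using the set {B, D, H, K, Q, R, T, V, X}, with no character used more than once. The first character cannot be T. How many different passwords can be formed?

The first character has 9−1 = 8 choices (anything except T).
The remaining 4 characters are filled from the other 8 symbols without repetition: 8 × 7 × 6 × 5 = 1680.
Total: 8 × 1680 = 13440.

13440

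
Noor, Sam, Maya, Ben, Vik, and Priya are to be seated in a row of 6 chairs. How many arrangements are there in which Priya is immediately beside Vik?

Place the 4 others and the Priya-Vik pair as 5 objects in a line; the pair has 2 internal arrangements.
That gives 2 × 5! = 2 × 120 = 240.

240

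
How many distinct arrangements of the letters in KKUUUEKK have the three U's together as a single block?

30

Treat the 3 copies of U as a single block. The multiset to arrange is then {UUU, E, K, K, K, K}, 6 items in all.
That gives (6)!/(4!) = 30 arrangements.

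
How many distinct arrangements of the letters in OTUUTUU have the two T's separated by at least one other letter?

75

There are 7!/(4!·2!) = 105 arrangements of OTUUTUU in total.
Arrangements with the T's together: treat TT as one letter, giving (6)!/(4!) = 30.
Subtracting, 105 − 30 = 75 arrangements keep the T's apart.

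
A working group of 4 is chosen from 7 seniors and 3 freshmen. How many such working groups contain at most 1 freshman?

140

Split by how many freshmen are chosen (0 through 1).
Sum: C(3,0)·C(7,4) + C(3,1)·C(7,3) = 35 + 105 = 140.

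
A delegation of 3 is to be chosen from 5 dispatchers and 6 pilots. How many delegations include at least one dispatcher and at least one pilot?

135

With no constraint there are C(11,3) = 165 possible selections.
Selections missing a whole group: no dispatchers → C(6,3) = 20; no pilots → C(5,3) = 10.
Both groups omitted at once is impossible, so 165 − 30 = 135.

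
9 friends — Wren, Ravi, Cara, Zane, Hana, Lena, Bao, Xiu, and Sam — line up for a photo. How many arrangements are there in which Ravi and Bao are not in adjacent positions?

There are 9! = 362880 arrangements in all. If Ravi and Bao are adjacent, merging them into one block gives 2·(8)! = 80640 arrangements.
Complementary counting: 362880 − 80640 = 282240.

282240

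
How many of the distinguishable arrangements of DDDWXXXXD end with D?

280

With the last slot taken by D, it remains to arrange the other 8 letters (DDWXXXXD).
Those 8 letters have D appearing 3 times and X appearing 4 times, giving (8)!/(4!·3!) = 280.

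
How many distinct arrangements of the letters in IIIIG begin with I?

4

Fix I in the first position and arrange the remaining 4 letters.
Those 4 letters have I appearing 3 times, giving (4)!/(3!) = 4.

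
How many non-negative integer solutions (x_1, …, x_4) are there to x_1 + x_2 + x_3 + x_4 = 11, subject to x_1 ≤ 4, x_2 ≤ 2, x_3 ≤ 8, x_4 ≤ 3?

50

Without the upper bounds there are C(14,3) = 364 ways to split 11 among 4 variables.
Subtract solutions that violate a single cap (substitute x_i' = x_i − (cap_i+1)): x_1 ≥ 5 gives C(9,3) = 84; x_2 ≥ 3 gives C(11,3) = 165; x_3 ≥ 9 gives C(5,3) = 10; x_4 ≥ 4 gives C(10,3) = 120. Together 379.
Add back pairs where two caps are both exceeded: 20 + 0 + 10 + 0 + 35 + 0 = 65.
By inclusion–exclusion the count is 364 − 379 + 65 = 50.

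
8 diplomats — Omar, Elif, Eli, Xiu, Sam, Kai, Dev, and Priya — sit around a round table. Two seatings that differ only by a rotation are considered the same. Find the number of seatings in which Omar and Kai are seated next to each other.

Treat {Omar, Kai} as one unit (2 internal orders) and seat the resulting 7 units around the table: (6)! circular arrangements.
So 2 × (6)! = 2 × 720 = 1440.

1440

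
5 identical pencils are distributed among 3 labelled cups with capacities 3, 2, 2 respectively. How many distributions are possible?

6

Without the upper bounds there are C(7,2) = 21 ways to split 5 among 3 cups.
Subtract solutions that violate a single cap (substitute x_i' = x_i − (cap_i+1)): x_1 ≥ 4 gives C(3,2) = 3; x_2 ≥ 3 gives C(4,2) = 6; x_3 ≥ 3 gives C(4,2) = 6. Together 15.
No two caps can be exceeded simultaneously, so the pair terms are all 0.
By inclusion–exclusion the count is 21 − 15 + 0 = 6.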